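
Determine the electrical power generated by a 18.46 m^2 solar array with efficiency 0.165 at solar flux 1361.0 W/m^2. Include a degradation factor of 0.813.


P = area * eta * S * degradation
P = 18.46 * 0.165 * 1361.0 * 0.813
P = 3370.2670 W

3370.2670 W


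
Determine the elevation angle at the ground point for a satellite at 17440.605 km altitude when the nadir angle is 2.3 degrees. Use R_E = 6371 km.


r = R_E + alt = 23811.6050 km
Law of sines in the satellite / Earth-center / ground-point triangle:
  sin(nadir)/R_E = sin(90 + el)/r  =>  cos(el) = (r/R_E)*sin(nadir)
cos(el) = (23811.6050 / 6371.0000) * sin(2.3 deg) = 0.1499925
el = arccos(0.1499925) = 81.3735 deg
(Earth-central angle = 90 - nadir - el = 6.3265 deg)

81.3735 degrees


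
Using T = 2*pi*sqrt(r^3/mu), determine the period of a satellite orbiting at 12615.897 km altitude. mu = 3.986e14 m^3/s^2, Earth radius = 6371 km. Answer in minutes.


r = 18986.8970 km = 1.8986897e+07 m
T = 2*pi*sqrt(r^3/mu) = 2*pi*sqrt(6.8448192e+21 / 3.986e14)
T = 26037.0761 s = 433.9513 min

433.9513 minutes


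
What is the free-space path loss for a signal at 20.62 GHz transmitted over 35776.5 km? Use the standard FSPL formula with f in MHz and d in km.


f = 20.62 GHz = 20620.0000 MHz
d = 35776.5 km
FSPL = 32.44 + 20*log10(20620.0000) + 20*log10(35776.5)
FSPL = 32.44 + 86.2858 + 91.0720
FSPL = 209.7977 dB

209.7977 dB


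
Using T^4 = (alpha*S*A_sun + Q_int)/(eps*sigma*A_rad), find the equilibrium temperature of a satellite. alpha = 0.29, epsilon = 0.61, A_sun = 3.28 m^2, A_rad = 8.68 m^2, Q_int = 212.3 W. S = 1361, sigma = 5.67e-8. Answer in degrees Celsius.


Numerator = alpha*S*A_sun + Q_int = 0.29*1361*3.28 + 212.3 = 1506.8832 W
Denominator = eps*sigma*A_rad = 0.61*5.67e-8*8.68 = 3.0021516e-07 W/K^4
T^4 = 5.0193441e+09 K^4
T = 266.1716 K = -6.9784 C

-6.9784 degrees Celsius


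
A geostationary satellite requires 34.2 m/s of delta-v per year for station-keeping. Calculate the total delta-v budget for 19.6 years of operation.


dV = rate * years = 34.2 * 19.6
dV = 670.3200 m/s

670.3200 m/s


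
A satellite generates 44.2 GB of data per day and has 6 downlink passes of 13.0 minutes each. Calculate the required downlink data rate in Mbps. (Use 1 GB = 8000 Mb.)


total contact time = 6 * 13.0 * 60 = 4680.0000 s
data = 44.2 GB = 353600.0000 Mb
rate = 353600.0000 / 4680.0000 = 75.5556 Mbps

75.5556 Mbps


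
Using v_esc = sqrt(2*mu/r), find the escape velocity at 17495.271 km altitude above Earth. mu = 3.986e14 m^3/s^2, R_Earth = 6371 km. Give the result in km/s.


r = 6371.0 + 17495.271 = 23866.2710 km = 2.3866271e+07 m
v_esc = sqrt(2*mu/r) = sqrt(2*3.986e14 / 2.3866271e+07)
v_esc = 5779.5145 m/s = 5.7795 km/s

5.7795 km/s


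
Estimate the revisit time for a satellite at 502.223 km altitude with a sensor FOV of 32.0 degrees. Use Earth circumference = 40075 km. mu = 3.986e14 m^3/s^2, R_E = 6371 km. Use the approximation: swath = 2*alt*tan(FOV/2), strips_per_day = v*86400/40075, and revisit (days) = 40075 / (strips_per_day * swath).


swath = 2*502.223*tan(0.2792527) = 288.0203 km
v = sqrt(mu/r) = 7615.3248 m/s = 7.6153 km/s
strips/day = v*86400/40075 = 7.6153*86400/40075 = 16.4183
coverage/day = strips * swath = 16.4183 * 288.0203 = 4728.8079 km
revisit = 40075 / 4728.8079 = 8.4747 days

8.4747 days


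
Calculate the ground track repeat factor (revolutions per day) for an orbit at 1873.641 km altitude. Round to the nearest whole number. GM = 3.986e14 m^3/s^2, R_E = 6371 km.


r = 8.244641e+06 m
T = 2*pi*sqrt(r^3/mu) = 7450.2157 s = 124.1703 min
revs/day = 1440 / 124.1703 = 11.5970
Rounded: 12 revolutions per day

12 revolutions per day


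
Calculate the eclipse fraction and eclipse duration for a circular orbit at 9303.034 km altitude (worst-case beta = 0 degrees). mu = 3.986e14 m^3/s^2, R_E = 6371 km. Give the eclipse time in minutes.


r = 15674.0340 km
T = 325.4851 min
Eclipse fraction = arcsin(R_E/r)/pi = arcsin(6371.0000/15674.0340)/pi
= arcsin(0.4064684)/pi = 0.1332399
Eclipse duration = 0.1332399 * 325.4851 = 43.3676 min

43.3676 minutes


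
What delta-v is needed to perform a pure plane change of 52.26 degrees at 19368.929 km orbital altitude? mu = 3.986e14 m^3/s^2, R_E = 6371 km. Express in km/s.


r = 25739.9290 km = 2.5739929e+07 m
V = sqrt(mu/r) = 3935.1834 m/s
di = 52.26 deg = 0.9121091 rad
dV = 2*V*sin(di/2) = 2*3935.1834*sin(0.4560545)
dV = 3466.1828 m/s = 3.4662 km/s

3.4662 km/s


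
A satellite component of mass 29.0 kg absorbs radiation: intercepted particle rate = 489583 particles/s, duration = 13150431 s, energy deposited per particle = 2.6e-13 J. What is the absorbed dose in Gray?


Total energy deposited = rate * time * E_per
  = 489583 * 13150431 * 2.6e-13 = 1.6739 J
Dose = E_total / mass = 1.6739 / 29.0
Dose = 0.05772204 Gy

0.0577 Gy


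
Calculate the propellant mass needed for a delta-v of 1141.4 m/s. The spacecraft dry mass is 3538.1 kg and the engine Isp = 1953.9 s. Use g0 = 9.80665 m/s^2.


ve = Isp * g0 = 1953.9 * 9.80665 = 19161.213435 m/s
mass ratio = exp(dv/ve) = exp(1141.4/19161.213435) = 1.06137820
m_prop = m_dry * (mr - 1) = 3538.1 * (1.06137820 - 1)
m_prop = 217.1622 kg

217.1622 kg


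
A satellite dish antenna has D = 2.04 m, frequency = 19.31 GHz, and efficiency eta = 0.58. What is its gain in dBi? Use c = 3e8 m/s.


lambda = c/f = 3e8 / 1.931e+10 = 0.01553599 m
G = eta*(pi*D/lambda)^2 = 0.58*(pi*2.04/0.01553599)^2
G = 98698.3999 (linear)
G = 10*log10(98698.3999) = 49.9431 dBi

49.9431 dBi


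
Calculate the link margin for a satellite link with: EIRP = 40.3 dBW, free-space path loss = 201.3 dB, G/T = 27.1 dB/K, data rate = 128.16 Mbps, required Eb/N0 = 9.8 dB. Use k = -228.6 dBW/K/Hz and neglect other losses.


C/N0 = EIRP - FSPL + G/T - k = 40.3 - 201.3 + 27.1 - (-228.6)
C/N0 = 94.7000 dB-Hz
R_b = 128.16 Mbps = 1.2816e+08 bps -> 10*log10(R_b) = 81.0775 dB-Hz
Eb/N0 = C/N0 - 10*log10(R_b) = 94.7000 - 81.0775 = 13.6225 dB
Margin = Eb/N0 - Eb/N0_req = 13.6225 - 9.8 = 3.8225 dB (link closes)

3.8225 dB


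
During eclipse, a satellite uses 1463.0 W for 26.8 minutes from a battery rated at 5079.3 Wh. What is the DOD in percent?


E_used = P * t / 60 = 1463.0 * 26.8 / 60 = 653.4733 Wh
DOD = E_used / E_total * 100 = 653.4733 / 5079.3 * 100
DOD = 12.8654 %

12.8654 %


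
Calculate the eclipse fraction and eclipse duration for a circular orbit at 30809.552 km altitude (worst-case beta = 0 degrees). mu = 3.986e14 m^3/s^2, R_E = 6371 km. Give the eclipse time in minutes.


r = 37180.5520 km
T = 1189.1420 min
Eclipse fraction = arcsin(R_E/r)/pi = arcsin(6371.0000/37180.5520)/pi
= arcsin(0.171353)/pi = 0.05481387
Eclipse duration = 0.05481387 * 1189.1420 = 65.1815 min

65.1815 minutes


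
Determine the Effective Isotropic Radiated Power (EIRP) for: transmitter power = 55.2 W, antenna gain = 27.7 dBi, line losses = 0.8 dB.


Pt = 55.2 W = 17.4194 dBW
EIRP = Pt_dBW + Gt - losses = 17.4194 + 27.7 - 0.8 = 44.3194 dBW

44.3194 dBW


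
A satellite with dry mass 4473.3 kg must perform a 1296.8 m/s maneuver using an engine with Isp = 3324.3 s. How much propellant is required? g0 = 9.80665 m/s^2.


ve = Isp * g0 = 3324.3 * 9.80665 = 32600.246595 m/s
mass ratio = exp(dv/ve) = exp(1296.8/32600.246595) = 1.04058061
m_prop = m_dry * (mr - 1) = 4473.3 * (1.04058061 - 1)
m_prop = 181.5293 kg

181.5293 kg


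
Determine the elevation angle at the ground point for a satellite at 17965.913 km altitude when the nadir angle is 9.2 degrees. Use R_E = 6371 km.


r = R_E + alt = 24336.9130 km
Law of sines in the satellite / Earth-center / ground-point triangle:
  sin(nadir)/R_E = sin(90 + el)/r  =>  cos(el) = (r/R_E)*sin(nadir)
cos(el) = (24336.9130 / 6371.0000) * sin(9.2 deg) = 0.6107384
el = arccos(0.6107384) = 52.3571 deg
(Earth-central angle = 90 - nadir - el = 28.4429 deg)

52.3571 degrees


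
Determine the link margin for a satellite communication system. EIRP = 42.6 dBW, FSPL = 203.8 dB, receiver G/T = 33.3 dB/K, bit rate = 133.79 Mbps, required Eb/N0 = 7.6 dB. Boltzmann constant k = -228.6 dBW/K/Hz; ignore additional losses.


C/N0 = EIRP - FSPL + G/T - k = 42.6 - 203.8 + 33.3 - (-228.6)
C/N0 = 100.7000 dB-Hz
R_b = 133.79 Mbps = 1.3379e+08 bps -> 10*log10(R_b) = 81.2642 dB-Hz
Eb/N0 = C/N0 - 10*log10(R_b) = 100.7000 - 81.2642 = 19.4358 dB
Margin = Eb/N0 - Eb/N0_req = 19.4358 - 7.6 = 11.8358 dB (link closes)

11.8358 dB


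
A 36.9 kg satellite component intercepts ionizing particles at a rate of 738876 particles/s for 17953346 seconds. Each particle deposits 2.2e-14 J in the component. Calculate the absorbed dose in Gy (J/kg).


Total energy deposited = rate * time * E_per
  = 738876 * 17953346 * 2.2e-14 = 0.2918365 J
Dose = E_total / mass = 0.2918365 / 36.9
Dose = 0.007908849 Gy

0.0079 Gy


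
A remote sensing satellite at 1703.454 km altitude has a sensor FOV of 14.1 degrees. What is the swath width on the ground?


FOV = 14.1 deg = 0.2460914 rad
swath = 2 * alt * tan(FOV/2) = 2 * 1703.454 * tan(0.1230457)
swath = 2 * 1703.454 * 0.1236705
swath = 421.3339 km

421.3339 km


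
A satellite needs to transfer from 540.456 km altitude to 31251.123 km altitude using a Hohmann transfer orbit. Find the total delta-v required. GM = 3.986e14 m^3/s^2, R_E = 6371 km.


r1 = 6911.4560 km = 6.911456e+06 m
r2 = 37622.1230 km = 3.7622123e+07 m
dv1 = sqrt(mu/r1)*(sqrt(2*r2/(r1+r2)) - 1) = 2277.1217 m/s
dv2 = sqrt(mu/r2)*(1 - sqrt(2*r1/(r1+r2))) = 1441.5310 m/s
total dv = |dv1| + |dv2| = 2277.1217 + 1441.5310 = 3718.6526 m/s = 3.7187 km/s

3.7187 km/s


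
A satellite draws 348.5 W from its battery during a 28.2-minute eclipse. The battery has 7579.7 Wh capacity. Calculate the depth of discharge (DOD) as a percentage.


E_used = P * t / 60 = 348.5 * 28.2 / 60 = 163.7950 Wh
DOD = E_used / E_total * 100 = 163.7950 / 7579.7 * 100
DOD = 2.1610 %

2.1610 %


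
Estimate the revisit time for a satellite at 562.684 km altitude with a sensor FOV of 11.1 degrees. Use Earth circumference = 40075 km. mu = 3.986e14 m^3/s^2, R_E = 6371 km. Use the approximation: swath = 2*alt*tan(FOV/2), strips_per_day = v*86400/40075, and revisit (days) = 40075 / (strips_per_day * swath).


swath = 2*562.684*tan(0.09686577) = 109.3519 km
v = sqrt(mu/r) = 7582.0497 m/s = 7.5820 km/s
strips/day = v*86400/40075 = 7.5820*86400/40075 = 16.3466
coverage/day = strips * swath = 16.3466 * 109.3519 = 1787.5288 km
revisit = 40075 / 1787.5288 = 22.4192 days

22.4192 days


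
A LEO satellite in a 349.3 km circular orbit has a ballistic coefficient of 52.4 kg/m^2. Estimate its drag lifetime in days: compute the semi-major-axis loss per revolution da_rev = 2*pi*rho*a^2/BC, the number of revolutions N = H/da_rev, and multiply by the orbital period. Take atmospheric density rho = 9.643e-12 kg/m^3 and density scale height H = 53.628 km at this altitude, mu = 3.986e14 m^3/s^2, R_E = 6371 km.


a = R_E + alt = 6720.3000 km = 6.7203e+06 m
da_rev = 2*pi*rho*a^2/BC = 2*pi*9.643e-12*(6.7203e+06)^2/52.4 = 52.220145 m per revolution
N = H/da_rev = 53628.0000 m / 52.220145 m = 1026.9600 revolutions
P = 2*pi*sqrt(a^3/mu) = 5482.6966 s
lifetime = N*P = 1026.9600 * 5482.6966 = 5.6305101e+06 s = 65.1679 days

65.1679 days


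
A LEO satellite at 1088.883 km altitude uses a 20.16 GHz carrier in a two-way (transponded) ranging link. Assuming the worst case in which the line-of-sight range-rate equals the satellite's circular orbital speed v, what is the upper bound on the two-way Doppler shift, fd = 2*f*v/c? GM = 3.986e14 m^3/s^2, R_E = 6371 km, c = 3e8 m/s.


r = 7.459883e+06 m
v = sqrt(mu/r) = 7309.7519 m/s (worst-case radial velocity)
f = 20.16 GHz = 2.016e+10 Hz
fd = 2*f*v/c = 2*2.016e+10*7309.7519/3.0e+08
fd = 982430.6606 Hz

982430.6606 Hz


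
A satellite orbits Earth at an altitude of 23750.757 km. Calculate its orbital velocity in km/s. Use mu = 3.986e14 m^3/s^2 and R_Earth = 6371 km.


r = R_E + alt = 6371.0 + 23750.757 = 30121.7570 km = 3.0121757e+07 m
v = sqrt(mu/r) = sqrt(3.986e14 / 3.0121757e+07) = 3637.7135 m/s = 3.6377 km/s

3.6377 km/s


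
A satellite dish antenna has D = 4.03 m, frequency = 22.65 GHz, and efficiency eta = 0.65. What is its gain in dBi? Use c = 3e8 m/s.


lambda = c/f = 3e8 / 2.265e+10 = 0.01324503 m
G = eta*(pi*D/lambda)^2 = 0.65*(pi*4.03/0.01324503)^2
G = 593905.1587 (linear)
G = 10*log10(593905.1587) = 57.7372 dBi

57.7372 dBi


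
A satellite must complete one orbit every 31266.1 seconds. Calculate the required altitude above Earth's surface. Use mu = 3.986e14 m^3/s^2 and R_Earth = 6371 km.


T = 31266.1 s
r = (mu*T^2/(4*pi^2))^(1/3) = (3.986e14 * 31266.1^2 / (4*pi^2))^(1/3)
r = 2.1450709e+07 m = 21450.7095 km
alt = r - R_E = 21450.7095 - 6371 = 15079.7095 km

15079.7095 km


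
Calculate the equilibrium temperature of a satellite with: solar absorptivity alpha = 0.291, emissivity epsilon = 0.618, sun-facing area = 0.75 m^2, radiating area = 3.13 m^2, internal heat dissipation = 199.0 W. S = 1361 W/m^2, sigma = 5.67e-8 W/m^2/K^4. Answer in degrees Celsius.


Numerator = alpha*S*A_sun + Q_int = 0.291*1361*0.75 + 199.0 = 496.0383 W
Denominator = eps*sigma*A_rad = 0.618*5.67e-8*3.13 = 1.0967708e-07 W/K^4
T^4 = 4.5227158e+09 K^4
T = 259.3282 K = -13.8218 C

-13.8218 degrees Celsius


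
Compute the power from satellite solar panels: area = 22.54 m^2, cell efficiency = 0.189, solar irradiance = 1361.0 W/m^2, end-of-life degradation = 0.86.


P = area * eta * S * degradation
P = 22.54 * 0.189 * 1361.0 * 0.86
P = 4986.2298 W

4986.2298 W


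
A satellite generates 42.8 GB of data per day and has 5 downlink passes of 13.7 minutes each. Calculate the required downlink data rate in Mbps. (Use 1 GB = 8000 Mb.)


total contact time = 5 * 13.7 * 60 = 4110.0000 s
data = 42.8 GB = 342400.0000 Mb
rate = 342400.0000 / 4110.0000 = 83.3090 Mbps

83.3090 Mbps


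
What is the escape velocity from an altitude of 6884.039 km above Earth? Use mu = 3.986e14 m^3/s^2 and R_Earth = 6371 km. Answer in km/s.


r = 6371.0 + 6884.039 = 13255.0390 km = 1.3255039e+07 m
v_esc = sqrt(2*mu/r) = sqrt(2*3.986e14 / 1.3255039e+07)
v_esc = 7755.2025 m/s = 7.7552 km/s

7.7552 km/s


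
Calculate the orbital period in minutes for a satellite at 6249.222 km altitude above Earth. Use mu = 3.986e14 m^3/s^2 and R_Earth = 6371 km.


r = 12620.2220 km = 1.2620222e+07 m
T = 2*pi*sqrt(r^3/mu) = 2*pi*sqrt(2.0100228e+21 / 3.986e14)
T = 14109.5029 s = 235.1584 min

235.1584 minutes


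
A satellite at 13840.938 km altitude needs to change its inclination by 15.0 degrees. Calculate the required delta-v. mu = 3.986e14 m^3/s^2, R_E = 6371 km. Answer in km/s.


r = 20211.9380 km = 2.0211938e+07 m
V = sqrt(mu/r) = 4440.8353 m/s
di = 15.0 deg = 0.2617994 rad
dV = 2*V*sin(di/2) = 2*4440.8353*sin(0.1308997)
dV = 1159.2906 m/s = 1.1593 km/s

1.1593 km/s


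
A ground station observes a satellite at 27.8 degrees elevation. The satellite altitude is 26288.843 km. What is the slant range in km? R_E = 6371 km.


h = 26288.843 km, el = 27.8 deg
d = -R_E*sin(el) + sqrt((R_E*sin(el))^2 + 2*R_E*h + h^2)
d = -6371.0000*sin(0.4852015) + sqrt((6371.0000*0.4663866)^2 + 2*6371.0000*26288.843 + 26288.843^2)
d = 29198.5842 km

29198.5842 km


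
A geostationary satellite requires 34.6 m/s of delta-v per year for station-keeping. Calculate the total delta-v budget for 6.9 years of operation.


dV = rate * years = 34.6 * 6.9
dV = 238.7400 m/s

238.7400 m/s


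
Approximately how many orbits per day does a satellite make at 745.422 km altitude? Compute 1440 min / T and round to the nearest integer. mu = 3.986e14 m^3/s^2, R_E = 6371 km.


r = 7.116422e+06 m
T = 2*pi*sqrt(r^3/mu) = 5974.5302 s = 99.5755 min
revs/day = 1440 / 99.5755 = 14.4614
Rounded: 14 revolutions per day

14 revolutions per day


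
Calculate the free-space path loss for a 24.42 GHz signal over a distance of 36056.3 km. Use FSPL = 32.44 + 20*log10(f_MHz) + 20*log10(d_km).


f = 24.42 GHz = 24420.0000 MHz
d = 36056.3 km
FSPL = 32.44 + 20*log10(24420.0000) + 20*log10(36056.3)
FSPL = 32.44 + 87.7549 + 91.1396
FSPL = 211.3345 dB

211.3345 dB


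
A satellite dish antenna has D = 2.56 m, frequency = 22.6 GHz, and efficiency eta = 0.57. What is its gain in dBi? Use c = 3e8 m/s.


lambda = c/f = 3e8 / 2.26e+10 = 0.01327434 m
G = eta*(pi*D/lambda)^2 = 0.57*(pi*2.56/0.01327434)^2
G = 209232.3826 (linear)
G = 10*log10(209232.3826) = 53.2063 dBi

53.2063 dBi


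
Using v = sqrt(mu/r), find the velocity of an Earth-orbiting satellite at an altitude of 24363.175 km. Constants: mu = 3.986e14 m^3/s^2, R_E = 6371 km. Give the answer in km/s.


r = R_E + alt = 6371.0 + 24363.175 = 30734.1750 km = 3.0734175e+07 m
v = sqrt(mu/r) = sqrt(3.986e14 / 3.0734175e+07) = 3601.2881 m/s = 3.6013 km/s

3.6013 km/s


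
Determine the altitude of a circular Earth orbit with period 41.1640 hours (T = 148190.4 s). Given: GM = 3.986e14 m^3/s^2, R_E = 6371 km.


T = 148190.4 s
r = (mu*T^2/(4*pi^2))^(1/3) = (3.986e14 * 148190.4^2 / (4*pi^2))^(1/3)
r = 6.0525618e+07 m = 60525.6180 km
alt = r - R_E = 60525.6180 - 6371 = 54154.6180 km

54154.6180 km


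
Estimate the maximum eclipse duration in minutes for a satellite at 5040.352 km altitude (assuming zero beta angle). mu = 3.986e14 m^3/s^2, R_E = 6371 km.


r = 11411.3520 km
T = 202.1928 min
Eclipse fraction = arcsin(R_E/r)/pi = arcsin(6371.0000/11411.3520)/pi
= arcsin(0.5583037)/pi = 0.1885476
Eclipse duration = 0.1885476 * 202.1928 = 38.1230 min

38.1230 minutes


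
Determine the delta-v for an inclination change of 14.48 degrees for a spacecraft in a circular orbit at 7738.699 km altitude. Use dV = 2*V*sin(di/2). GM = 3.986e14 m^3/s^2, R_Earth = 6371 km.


r = 14109.6990 km = 1.4109699e+07 m
V = sqrt(mu/r) = 5315.0796 m/s
di = 14.48 deg = 0.2527237 rad
dV = 2*V*sin(di/2) = 2*5315.0796*sin(0.1263618)
dV = 1339.6746 m/s = 1.3397 km/s

1.3397 km/s


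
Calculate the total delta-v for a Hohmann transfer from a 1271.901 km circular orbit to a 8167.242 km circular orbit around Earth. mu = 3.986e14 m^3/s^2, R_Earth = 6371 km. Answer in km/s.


r1 = 7642.9010 km = 7.642901e+06 m
r2 = 14538.2420 km = 1.4538242e+07 m
dv1 = sqrt(mu/r1)*(sqrt(2*r2/(r1+r2)) - 1) = 1046.6421 m/s
dv2 = sqrt(mu/r2)*(1 - sqrt(2*r1/(r1+r2))) = 889.4056 m/s
total dv = |dv1| + |dv2| = 1046.6421 + 889.4056 = 1936.0477 m/s = 1.9360 km/s

1.9360 km/s


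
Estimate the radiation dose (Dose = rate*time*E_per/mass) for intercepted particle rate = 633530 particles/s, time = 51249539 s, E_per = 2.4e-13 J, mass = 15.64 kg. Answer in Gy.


Total energy deposited = rate * time * E_per
  = 633530 * 51249539 * 2.4e-13 = 7.7923 J
Dose = E_total / mass = 7.7923 / 15.64
Dose = 0.498232 Gy

0.4982 Gy


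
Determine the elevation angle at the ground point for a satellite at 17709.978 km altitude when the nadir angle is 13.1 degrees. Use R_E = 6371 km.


r = R_E + alt = 24080.9780 km
Law of sines in the satellite / Earth-center / ground-point triangle:
  sin(nadir)/R_E = sin(90 + el)/r  =>  cos(el) = (r/R_E)*sin(nadir)
cos(el) = (24080.9780 / 6371.0000) * sin(13.1 deg) = 0.8566921
el = arccos(0.8566921) = 31.0528 deg
(Earth-central angle = 90 - nadir - el = 45.8472 deg)

31.0528 degrees


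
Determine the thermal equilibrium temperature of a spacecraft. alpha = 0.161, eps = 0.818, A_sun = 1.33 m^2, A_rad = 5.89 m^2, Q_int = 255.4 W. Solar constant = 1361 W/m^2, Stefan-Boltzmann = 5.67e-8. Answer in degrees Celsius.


Numerator = alpha*S*A_sun + Q_int = 0.161*1361*1.33 + 255.4 = 546.8309 W
Denominator = eps*sigma*A_rad = 0.818*5.67e-8*5.89 = 2.7318173e-07 W/K^4
T^4 = 2.0017112e+09 K^4
T = 211.5195 K = -61.6305 C

-61.6305 degrees Celsius


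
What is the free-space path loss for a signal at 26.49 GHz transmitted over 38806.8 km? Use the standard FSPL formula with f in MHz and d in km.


f = 26.49 GHz = 26490.0000 MHz
d = 38806.8 km
FSPL = 32.44 + 20*log10(26490.0000) + 20*log10(38806.8)
FSPL = 32.44 + 88.4616 + 91.7782
FSPL = 212.6798 dB

212.6798 dB


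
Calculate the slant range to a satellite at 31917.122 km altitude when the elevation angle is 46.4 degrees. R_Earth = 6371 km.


h = 31917.122 km, el = 46.4 deg
d = -R_E*sin(el) + sqrt((R_E*sin(el))^2 + 2*R_E*h + h^2)
d = -6371.0000*sin(0.8098328) + sqrt((6371.0000*0.7241719)^2 + 2*6371.0000*31917.122 + 31917.122^2)
d = 33421.5066 km

33421.5066 km


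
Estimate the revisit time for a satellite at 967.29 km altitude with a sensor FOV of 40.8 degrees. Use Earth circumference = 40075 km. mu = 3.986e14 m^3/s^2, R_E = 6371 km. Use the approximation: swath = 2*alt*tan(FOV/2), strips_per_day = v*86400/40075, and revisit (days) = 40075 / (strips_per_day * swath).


swath = 2*967.29*tan(0.3560472) = 719.4639 km
v = sqrt(mu/r) = 7370.0632 m/s = 7.3701 km/s
strips/day = v*86400/40075 = 7.3701*86400/40075 = 15.8895
coverage/day = strips * swath = 15.8895 * 719.4639 = 11431.9523 km
revisit = 40075 / 11431.9523 = 3.5055 days

3.5055 days


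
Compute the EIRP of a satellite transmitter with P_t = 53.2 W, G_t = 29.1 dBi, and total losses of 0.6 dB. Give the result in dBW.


Pt = 53.2 W = 17.2591 dBW
EIRP = Pt_dBW + Gt - losses = 17.2591 + 29.1 - 0.6 = 45.7591 dBW

45.7591 dBW


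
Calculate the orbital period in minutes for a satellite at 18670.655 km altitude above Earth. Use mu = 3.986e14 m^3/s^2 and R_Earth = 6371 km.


r = 25041.6550 km = 2.5041655e+07 m
T = 2*pi*sqrt(r^3/mu) = 2*pi*sqrt(1.5703233e+22 / 3.986e14)
T = 39437.1719 s = 657.2862 min

657.2862 minutes


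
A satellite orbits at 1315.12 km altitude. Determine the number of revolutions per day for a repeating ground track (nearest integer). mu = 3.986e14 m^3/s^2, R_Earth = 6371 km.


r = 7.68612e+06 m
T = 2*pi*sqrt(r^3/mu) = 6706.1299 s = 111.7688 min
revs/day = 1440 / 111.7688 = 12.8837
Rounded: 13 revolutions per day

13 revolutions per day


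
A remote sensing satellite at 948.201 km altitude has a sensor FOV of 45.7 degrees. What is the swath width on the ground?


FOV = 45.7 deg = 0.7976155 rad
swath = 2 * alt * tan(FOV/2) = 2 * 948.201 * tan(0.3988077)
swath = 2 * 948.201 * 0.4213885
swath = 799.1221 km

799.1221 km


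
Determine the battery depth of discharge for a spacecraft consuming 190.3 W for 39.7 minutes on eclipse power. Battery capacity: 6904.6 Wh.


E_used = P * t / 60 = 190.3 * 39.7 / 60 = 125.9152 Wh
DOD = E_used / E_total * 100 = 125.9152 / 6904.6 * 100
DOD = 1.8236 %

1.8236 %


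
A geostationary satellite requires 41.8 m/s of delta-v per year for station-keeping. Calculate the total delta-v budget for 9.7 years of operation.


dV = rate * years = 41.8 * 9.7
dV = 405.4600 m/s

405.4600 m/s


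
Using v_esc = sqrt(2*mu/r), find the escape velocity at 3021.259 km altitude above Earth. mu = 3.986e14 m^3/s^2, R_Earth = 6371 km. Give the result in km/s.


r = 6371.0 + 3021.259 = 9392.2590 km = 9.392259e+06 m
v_esc = sqrt(2*mu/r) = sqrt(2*3.986e14 / 9.392259e+06)
v_esc = 9212.9479 m/s = 9.2129 km/s

9.2129 km/s


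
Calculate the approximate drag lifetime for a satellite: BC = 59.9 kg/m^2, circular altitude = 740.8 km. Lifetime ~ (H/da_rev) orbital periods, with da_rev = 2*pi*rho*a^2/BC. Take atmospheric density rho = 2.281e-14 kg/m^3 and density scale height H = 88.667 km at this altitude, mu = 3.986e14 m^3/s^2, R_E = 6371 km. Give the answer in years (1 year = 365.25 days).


a = R_E + alt = 7111.8000 km = 7.1118e+06 m
da_rev = 2*pi*rho*a^2/BC = 2*pi*2.281e-14*(7.1118e+06)^2/59.9 = 0.121014497 m per revolution
N = H/da_rev = 88667.0000 m / 0.121014497 m = 732697.3382 revolutions
P = 2*pi*sqrt(a^3/mu) = 5968.7106 s
lifetime = N*P = 732697.3382 * 5968.7106 = 4.3732584e+09 s = 50616.4165 days
years = 50616.4165 / 365.25 = 138.5802 years

138.5802 years


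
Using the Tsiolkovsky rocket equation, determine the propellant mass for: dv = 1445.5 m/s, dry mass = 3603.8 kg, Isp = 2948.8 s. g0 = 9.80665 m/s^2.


ve = Isp * g0 = 2948.8 * 9.80665 = 28917.849520 m/s
mass ratio = exp(dv/ve) = exp(1445.5/28917.849520) = 1.05125683
m_prop = m_dry * (mr - 1) = 3603.8 * (1.05125683 - 1)
m_prop = 184.7194 kg

184.7194 kg


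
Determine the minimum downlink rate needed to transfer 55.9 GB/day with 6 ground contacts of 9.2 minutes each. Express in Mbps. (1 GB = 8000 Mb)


total contact time = 6 * 9.2 * 60 = 3312.0000 s
data = 55.9 GB = 447200.0000 Mb
rate = 447200.0000 / 3312.0000 = 135.0242 Mbps

135.0242 Mbps


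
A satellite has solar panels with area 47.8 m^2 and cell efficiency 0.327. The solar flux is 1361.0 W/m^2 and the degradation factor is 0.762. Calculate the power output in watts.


P = area * eta * S * degradation
P = 47.8 * 0.327 * 1361.0 * 0.762
P = 16210.2139 W

16210.2139 W


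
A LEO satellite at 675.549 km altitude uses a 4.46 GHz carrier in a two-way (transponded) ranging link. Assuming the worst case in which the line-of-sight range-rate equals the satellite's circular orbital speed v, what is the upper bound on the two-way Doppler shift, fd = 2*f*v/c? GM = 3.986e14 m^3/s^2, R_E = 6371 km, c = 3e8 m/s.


r = 7.046549e+06 m
v = sqrt(mu/r) = 7521.0835 m/s (worst-case radial velocity)
f = 4.46 GHz = 4.46e+09 Hz
fd = 2*f*v/c = 2*4.46e+09*7521.0835/3.0e+08
fd = 223626.8821 Hz

223626.8821 Hz


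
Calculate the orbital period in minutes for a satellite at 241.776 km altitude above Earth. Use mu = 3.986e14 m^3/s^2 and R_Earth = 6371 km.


r = 6612.7760 km = 6.612776e+06 m
T = 2*pi*sqrt(r^3/mu) = 2*pi*sqrt(2.891688e+20 / 3.986e14)
T = 5351.6406 s = 89.1940 min

89.1940 minutes


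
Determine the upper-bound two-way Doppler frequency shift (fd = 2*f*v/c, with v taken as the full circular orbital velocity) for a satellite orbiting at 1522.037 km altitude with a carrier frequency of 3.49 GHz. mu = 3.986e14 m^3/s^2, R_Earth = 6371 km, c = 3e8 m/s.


r = 7.893037e+06 m
v = sqrt(mu/r) = 7106.3497 m/s (worst-case radial velocity)
f = 3.49 GHz = 3.49e+09 Hz
fd = 2*f*v/c = 2*3.49e+09*7106.3497/3.0e+08
fd = 165341.0707 Hz

165341.0707 Hz


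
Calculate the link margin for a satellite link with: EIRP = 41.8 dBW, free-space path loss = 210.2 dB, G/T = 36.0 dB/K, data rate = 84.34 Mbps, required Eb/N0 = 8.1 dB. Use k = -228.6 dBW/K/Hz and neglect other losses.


C/N0 = EIRP - FSPL + G/T - k = 41.8 - 210.2 + 36.0 - (-228.6)
C/N0 = 96.2000 dB-Hz
R_b = 84.34 Mbps = 8.434e+07 bps -> 10*log10(R_b) = 79.2603 dB-Hz
Eb/N0 = C/N0 - 10*log10(R_b) = 96.2000 - 79.2603 = 16.9397 dB
Margin = Eb/N0 - Eb/N0_req = 16.9397 - 8.1 = 8.8397 dB (link closes)

8.8397 dB


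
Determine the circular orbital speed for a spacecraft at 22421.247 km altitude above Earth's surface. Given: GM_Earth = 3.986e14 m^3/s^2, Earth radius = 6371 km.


r = R_E + alt = 6371.0 + 22421.247 = 28792.2470 km = 2.8792247e+07 m
v = sqrt(mu/r) = sqrt(3.986e14 / 2.8792247e+07) = 3720.7532 m/s = 3.7208 km/s

3.7208 km/s


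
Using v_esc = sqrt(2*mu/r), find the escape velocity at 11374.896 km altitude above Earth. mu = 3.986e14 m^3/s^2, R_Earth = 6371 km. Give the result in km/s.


r = 6371.0 + 11374.896 = 17745.8960 km = 1.7745896e+07 m
v_esc = sqrt(2*mu/r) = sqrt(2*3.986e14 / 1.7745896e+07)
v_esc = 6702.4669 m/s = 6.7025 km/s

6.7025 km/s


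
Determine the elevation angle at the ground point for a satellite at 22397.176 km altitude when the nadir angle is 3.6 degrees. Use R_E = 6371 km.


r = R_E + alt = 28768.1760 km
Law of sines in the satellite / Earth-center / ground-point triangle:
  sin(nadir)/R_E = sin(90 + el)/r  =>  cos(el) = (r/R_E)*sin(nadir)
cos(el) = (28768.1760 / 6371.0000) * sin(3.6 deg) = 0.2835299
el = arccos(0.2835299) = 73.5290 deg
(Earth-central angle = 90 - nadir - el = 12.8710 deg)

73.5290 degrees


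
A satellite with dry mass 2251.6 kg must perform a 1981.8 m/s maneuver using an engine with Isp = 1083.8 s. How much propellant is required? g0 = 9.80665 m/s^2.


ve = Isp * g0 = 1083.8 * 9.80665 = 10628.447270 m/s
mass ratio = exp(dv/ve) = exp(1981.8/10628.447270) = 1.20497866
m_prop = m_dry * (mr - 1) = 2251.6 * (1.20497866 - 1)
m_prop = 461.5299 kg

461.5299 kg


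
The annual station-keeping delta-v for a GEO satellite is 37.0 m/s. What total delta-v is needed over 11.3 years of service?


dV = rate * years = 37.0 * 11.3
dV = 418.1000 m/s

418.1000 m/s


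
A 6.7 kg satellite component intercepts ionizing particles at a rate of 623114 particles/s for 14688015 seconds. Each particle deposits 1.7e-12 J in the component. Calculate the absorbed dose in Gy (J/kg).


Total energy deposited = rate * time * E_per
  = 623114 * 14688015 * 1.7e-12 = 15.5589 J
Dose = E_total / mass = 15.5589 / 6.7
Dose = 2.3222 Gy

2.3222 Gy


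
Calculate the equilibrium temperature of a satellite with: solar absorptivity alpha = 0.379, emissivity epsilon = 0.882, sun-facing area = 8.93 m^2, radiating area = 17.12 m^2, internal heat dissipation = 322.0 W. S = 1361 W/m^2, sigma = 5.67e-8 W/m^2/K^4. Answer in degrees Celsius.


Numerator = alpha*S*A_sun + Q_int = 0.379*1361*8.93 + 322.0 = 4928.2637 W
Denominator = eps*sigma*A_rad = 0.882*5.67e-8*17.12 = 8.5616093e-07 W/K^4
T^4 = 5.7562352e+09 K^4
T = 275.4448 K = 2.2948 C

2.2948 degrees Celsius


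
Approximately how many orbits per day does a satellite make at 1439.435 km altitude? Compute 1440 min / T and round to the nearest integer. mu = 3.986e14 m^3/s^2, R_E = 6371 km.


r = 7.810435e+06 m
T = 2*pi*sqrt(r^3/mu) = 6869.4830 s = 114.4914 min
revs/day = 1440 / 114.4914 = 12.5774
Rounded: 13 revolutions per day

13 revolutions per day


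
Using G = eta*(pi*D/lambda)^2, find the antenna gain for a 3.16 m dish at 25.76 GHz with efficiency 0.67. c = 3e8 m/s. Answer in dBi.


lambda = c/f = 3e8 / 2.576e+10 = 0.01164596 m
G = eta*(pi*D/lambda)^2 = 0.67*(pi*3.16/0.01164596)^2
G = 486853.0793 (linear)
G = 10*log10(486853.0793) = 56.8740 dBi

56.8740 dBi


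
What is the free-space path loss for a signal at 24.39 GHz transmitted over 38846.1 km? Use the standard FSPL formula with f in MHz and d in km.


f = 24.39 GHz = 24390.0000 MHz
d = 38846.1 km
FSPL = 32.44 + 20*log10(24390.0000) + 20*log10(38846.1)
FSPL = 32.44 + 87.7442 + 91.7869
FSPL = 211.9712 dB

211.9712 dB


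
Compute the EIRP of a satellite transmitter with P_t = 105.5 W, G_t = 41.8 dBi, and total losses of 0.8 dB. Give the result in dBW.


Pt = 105.5 W = 20.2325 dBW
EIRP = Pt_dBW + Gt - losses = 20.2325 + 41.8 - 0.8 = 61.2325 dBW

61.2325 dBW


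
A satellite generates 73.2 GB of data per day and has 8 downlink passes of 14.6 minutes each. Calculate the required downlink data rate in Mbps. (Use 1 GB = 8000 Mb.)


total contact time = 8 * 14.6 * 60 = 7008.0000 s
data = 73.2 GB = 585600.0000 Mb
rate = 585600.0000 / 7008.0000 = 83.5616 Mbps

83.5616 Mbps


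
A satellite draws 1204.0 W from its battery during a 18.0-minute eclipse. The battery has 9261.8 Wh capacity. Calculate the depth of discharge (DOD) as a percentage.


E_used = P * t / 60 = 1204.0 * 18.0 / 60 = 361.2000 Wh
DOD = E_used / E_total * 100 = 361.2000 / 9261.8 * 100
DOD = 3.8999 %

3.8999 %


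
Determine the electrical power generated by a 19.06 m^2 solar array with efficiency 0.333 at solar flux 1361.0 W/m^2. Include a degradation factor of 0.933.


P = area * eta * S * degradation
P = 19.06 * 0.333 * 1361.0 * 0.933
P = 8059.4777 W

8059.4777 W


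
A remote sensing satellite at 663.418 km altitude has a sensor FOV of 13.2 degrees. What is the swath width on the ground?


FOV = 13.2 deg = 0.2303835 rad
swath = 2 * alt * tan(FOV/2) = 2 * 663.418 * tan(0.1151917)
swath = 2 * 663.418 * 0.1157039
swath = 153.5202 km

153.5202 km


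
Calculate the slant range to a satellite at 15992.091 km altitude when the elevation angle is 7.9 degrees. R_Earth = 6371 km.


h = 15992.091 km, el = 7.9 deg
d = -R_E*sin(el) + sqrt((R_E*sin(el))^2 + 2*R_E*h + h^2)
d = -6371.0000*sin(0.137881) + sqrt((6371.0000*0.1374445)^2 + 2*6371.0000*15992.091 + 15992.091^2)
d = 20578.5939 km

20578.5939 km


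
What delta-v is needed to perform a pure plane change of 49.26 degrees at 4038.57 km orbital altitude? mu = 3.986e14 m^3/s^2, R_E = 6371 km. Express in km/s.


r = 10409.5700 km = 1.040957e+07 m
V = sqrt(mu/r) = 6188.0277 m/s
di = 49.26 deg = 0.8597492 rad
dV = 2*V*sin(di/2) = 2*6188.0277*sin(0.4298746)
dV = 5157.8054 m/s = 5.1578 km/s

5.1578 km/s


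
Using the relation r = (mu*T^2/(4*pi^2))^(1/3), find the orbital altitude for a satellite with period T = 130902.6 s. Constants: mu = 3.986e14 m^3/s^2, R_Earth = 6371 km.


T = 130902.6 s
r = (mu*T^2/(4*pi^2))^(1/3) = (3.986e14 * 130902.6^2 / (4*pi^2))^(1/3)
r = 5.5721744e+07 m = 55721.7440 km
alt = r - R_E = 55721.7440 - 6371 = 49350.7440 km

49350.7440 km


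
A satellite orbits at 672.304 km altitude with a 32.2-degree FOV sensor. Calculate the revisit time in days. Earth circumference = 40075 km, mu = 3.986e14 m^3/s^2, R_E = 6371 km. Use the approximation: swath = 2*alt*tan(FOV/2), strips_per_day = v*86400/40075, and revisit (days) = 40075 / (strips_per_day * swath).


swath = 2*672.304*tan(0.280998) = 388.1012 km
v = sqrt(mu/r) = 7522.8158 m/s = 7.5228 km/s
strips/day = v*86400/40075 = 7.5228*86400/40075 = 16.2189
coverage/day = strips * swath = 16.2189 * 388.1012 = 6294.5629 km
revisit = 40075 / 6294.5629 = 6.3666 days

6.3666 days


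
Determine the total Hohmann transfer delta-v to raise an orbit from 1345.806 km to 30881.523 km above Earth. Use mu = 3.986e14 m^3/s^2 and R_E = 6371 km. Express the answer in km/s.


r1 = 7716.8060 km = 7.716806e+06 m
r2 = 37252.5230 km = 3.7252523e+07 m
dv1 = sqrt(mu/r1)*(sqrt(2*r2/(r1+r2)) - 1) = 2063.8743 m/s
dv2 = sqrt(mu/r2)*(1 - sqrt(2*r1/(r1+r2))) = 1354.7645 m/s
total dv = |dv1| + |dv2| = 2063.8743 + 1354.7645 = 3418.6388 m/s = 3.4186 km/s

3.4186 km/s


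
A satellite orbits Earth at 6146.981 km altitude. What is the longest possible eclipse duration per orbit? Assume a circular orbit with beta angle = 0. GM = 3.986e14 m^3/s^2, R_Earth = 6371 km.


r = 12517.9810 km
T = 232.3065 min
Eclipse fraction = arcsin(R_E/r)/pi = arcsin(6371.0000/12517.9810)/pi
= arcsin(0.5089479)/pi = 0.1699654
Eclipse duration = 0.1699654 * 232.3065 = 39.4841 min

39.4841 minutes


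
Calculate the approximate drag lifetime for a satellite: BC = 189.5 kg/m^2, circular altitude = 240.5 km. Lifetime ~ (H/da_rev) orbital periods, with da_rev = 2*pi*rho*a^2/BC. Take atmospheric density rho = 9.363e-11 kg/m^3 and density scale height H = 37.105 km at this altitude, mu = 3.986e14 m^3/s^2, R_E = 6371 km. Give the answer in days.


a = R_E + alt = 6611.5000 km = 6.6115e+06 m
da_rev = 2*pi*rho*a^2/BC = 2*pi*9.363e-11*(6.6115e+06)^2/189.5 = 135.701823 m per revolution
N = H/da_rev = 37105.0000 m / 135.701823 m = 273.4304 revolutions
P = 2*pi*sqrt(a^3/mu) = 5350.0917 s
lifetime = N*P = 273.4304 * 5350.0917 = 1.4628776e+06 s = 16.9315 days

16.9315 days


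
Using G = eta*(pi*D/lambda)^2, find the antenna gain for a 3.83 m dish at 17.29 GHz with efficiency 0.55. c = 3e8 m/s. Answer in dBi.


lambda = c/f = 3e8 / 1.729e+10 = 0.01735107 m
G = eta*(pi*D/lambda)^2 = 0.55*(pi*3.83/0.01735107)^2
G = 264488.9058 (linear)
G = 10*log10(264488.9058) = 54.2241 dBi

54.2241 dBi


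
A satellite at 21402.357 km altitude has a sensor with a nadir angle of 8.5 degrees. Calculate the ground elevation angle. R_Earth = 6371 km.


r = R_E + alt = 27773.3570 km
Law of sines in the satellite / Earth-center / ground-point triangle:
  sin(nadir)/R_E = sin(90 + el)/r  =>  cos(el) = (r/R_E)*sin(nadir)
cos(el) = (27773.3570 / 6371.0000) * sin(8.5 deg) = 0.6443515
el = arccos(0.6443515) = 49.8829 deg
(Earth-central angle = 90 - nadir - el = 31.6171 deg)

49.8829 degrees


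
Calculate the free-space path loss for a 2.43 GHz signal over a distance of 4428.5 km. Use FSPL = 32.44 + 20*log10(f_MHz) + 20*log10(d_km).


f = 2.43 GHz = 2430.0000 MHz
d = 4428.5 km
FSPL = 32.44 + 20*log10(2430.0000) + 20*log10(4428.5)
FSPL = 32.44 + 67.7121 + 72.9251
FSPL = 173.0773 dB

173.0773 dB


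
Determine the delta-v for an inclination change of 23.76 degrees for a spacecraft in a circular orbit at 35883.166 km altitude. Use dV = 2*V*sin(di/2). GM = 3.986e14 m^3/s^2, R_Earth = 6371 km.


r = 42254.1660 km = 4.2254166e+07 m
V = sqrt(mu/r) = 3071.3823 m/s
di = 23.76 deg = 0.4146902 rad
dV = 2*V*sin(di/2) = 2*3071.3823*sin(0.2073451)
dV = 1264.5656 m/s = 1.2646 km/s

1.2646 km/s


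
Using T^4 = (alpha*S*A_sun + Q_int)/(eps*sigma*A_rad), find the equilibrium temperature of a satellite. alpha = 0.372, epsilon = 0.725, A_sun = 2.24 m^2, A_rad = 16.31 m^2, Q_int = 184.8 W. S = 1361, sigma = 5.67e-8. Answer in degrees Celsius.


Numerator = alpha*S*A_sun + Q_int = 0.372*1361*2.24 + 184.8 = 1318.8941 W
Denominator = eps*sigma*A_rad = 0.725*5.67e-8*16.31 = 6.7046332e-07 W/K^4
T^4 = 1.9671383e+09 K^4
T = 210.6002 K = -62.5498 C

-62.5498 degrees Celsius


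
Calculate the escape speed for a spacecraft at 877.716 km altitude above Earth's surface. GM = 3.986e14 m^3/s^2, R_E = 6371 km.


r = 6371.0 + 877.716 = 7248.7160 km = 7.248716e+06 m
v_esc = sqrt(2*mu/r) = sqrt(2*3.986e14 / 7.248716e+06)
v_esc = 10487.0443 m/s = 10.4870 km/s

10.4870 km/s


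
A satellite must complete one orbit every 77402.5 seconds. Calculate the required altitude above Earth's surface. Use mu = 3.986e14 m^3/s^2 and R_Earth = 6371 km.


T = 77402.5 s
r = (mu*T^2/(4*pi^2))^(1/3) = (3.986e14 * 77402.5^2 / (4*pi^2))^(1/3)
r = 3.9255078e+07 m = 39255.0780 km
alt = r - R_E = 39255.0780 - 6371 = 32884.0780 km

32884.0780 km


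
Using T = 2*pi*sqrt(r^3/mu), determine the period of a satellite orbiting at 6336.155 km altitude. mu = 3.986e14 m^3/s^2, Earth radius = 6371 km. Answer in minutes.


r = 12707.1550 km = 1.2707155e+07 m
T = 2*pi*sqrt(r^3/mu) = 2*pi*sqrt(2.051847e+21 / 3.986e14)
T = 14255.5413 s = 237.5924 min

237.5924 minutes


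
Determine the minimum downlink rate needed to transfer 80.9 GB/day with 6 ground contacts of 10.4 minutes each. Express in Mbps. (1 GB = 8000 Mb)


total contact time = 6 * 10.4 * 60 = 3744.0000 s
data = 80.9 GB = 647200.0000 Mb
rate = 647200.0000 / 3744.0000 = 172.8632 Mbps

172.8632 Mbps


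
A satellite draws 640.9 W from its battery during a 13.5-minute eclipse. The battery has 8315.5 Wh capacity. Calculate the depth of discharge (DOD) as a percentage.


E_used = P * t / 60 = 640.9 * 13.5 / 60 = 144.2025 Wh
DOD = E_used / E_total * 100 = 144.2025 / 8315.5 * 100
DOD = 1.7341 %

1.7341 %


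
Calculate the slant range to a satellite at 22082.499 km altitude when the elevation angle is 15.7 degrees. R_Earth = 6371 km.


h = 22082.499 km, el = 15.7 deg
d = -R_E*sin(el) + sqrt((R_E*sin(el))^2 + 2*R_E*h + h^2)
d = -6371.0000*sin(0.2740167) + sqrt((6371.0000*0.2706004)^2 + 2*6371.0000*22082.499 + 22082.499^2)
d = 26060.6069 km

26060.6069 km


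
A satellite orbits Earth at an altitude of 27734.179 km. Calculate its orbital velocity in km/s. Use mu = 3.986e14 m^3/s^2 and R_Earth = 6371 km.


r = R_E + alt = 6371.0 + 27734.179 = 34105.1790 km = 3.4105179e+07 m
v = sqrt(mu/r) = sqrt(3.986e14 / 3.4105179e+07) = 3418.6802 m/s = 3.4187 km/s

3.4187 km/s


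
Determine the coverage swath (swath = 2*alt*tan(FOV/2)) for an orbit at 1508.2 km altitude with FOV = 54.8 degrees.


FOV = 54.8 deg = 0.9564404 rad
swath = 2 * alt * tan(FOV/2) = 2 * 1508.2 * tan(0.4782202)
swath = 2 * 1508.2 * 0.5183508
swath = 1563.5532 km

1563.5532 km


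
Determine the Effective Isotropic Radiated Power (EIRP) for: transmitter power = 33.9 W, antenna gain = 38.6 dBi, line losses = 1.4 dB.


Pt = 33.9 W = 15.3020 dBW
EIRP = Pt_dBW + Gt - losses = 15.3020 + 38.6 - 1.4 = 52.5020 dBW

52.5020 dBW


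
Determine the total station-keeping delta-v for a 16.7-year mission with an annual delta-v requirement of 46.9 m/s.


dV = rate * years = 46.9 * 16.7
dV = 783.2300 m/s

783.2300 m/s


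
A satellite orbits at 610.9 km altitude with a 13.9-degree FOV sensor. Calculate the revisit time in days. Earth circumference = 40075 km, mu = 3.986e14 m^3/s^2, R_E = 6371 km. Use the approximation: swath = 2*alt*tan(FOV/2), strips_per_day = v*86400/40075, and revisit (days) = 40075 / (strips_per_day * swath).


swath = 2*610.9*tan(0.1213004) = 148.9360 km
v = sqrt(mu/r) = 7555.8240 m/s = 7.5558 km/s
strips/day = v*86400/40075 = 7.5558*86400/40075 = 16.2900
coverage/day = strips * swath = 16.2900 * 148.9360 = 2426.1728 km
revisit = 40075 / 2426.1728 = 16.5178 days

16.5178 days
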